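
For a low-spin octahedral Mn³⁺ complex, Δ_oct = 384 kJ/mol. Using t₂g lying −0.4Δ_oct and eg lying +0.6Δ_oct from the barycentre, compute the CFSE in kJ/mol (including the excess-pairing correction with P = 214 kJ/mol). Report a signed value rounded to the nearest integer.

-400

Mn is in group 7, so Mn³⁺ is d⁴ (7 − 3 = 4).
Electron filling gives t₂g⁴ eg⁰.
The orbital stabilization is -1.6Δ_oct = -1.6 × 384 = -614 kJ/mol.
Relative to high-spin t₂g³ eg¹ (0 paired), the low-spin configuration has 1 additional pair, contributing +1 × 214 = +214 kJ/mol.
Net CFSE = -614 + 214 = -400 kJ/mol.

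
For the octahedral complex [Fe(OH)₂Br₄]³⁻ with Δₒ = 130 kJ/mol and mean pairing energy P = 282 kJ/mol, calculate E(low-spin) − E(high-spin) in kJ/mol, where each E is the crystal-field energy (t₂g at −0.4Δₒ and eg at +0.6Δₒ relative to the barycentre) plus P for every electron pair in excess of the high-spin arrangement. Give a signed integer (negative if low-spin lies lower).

Ligand charges: 2×(-1) from OH⁻ and 4×(-1) from Br⁻ sum to -6; with overall charge -3, Fe is +3.
Fe is in group 8, so Fe³⁺ is d⁵ (8 − 3 = 5).
High-spin: t₂g³ eg², CFSE = 0.0Δₒ = 0 kJ/mol.
For low-spin the configuration is t₂g⁵ eg⁰: orbital energy -2.0 × 130 = -260 kJ/mol, and 2 additional pairs relative to high-spin add 564 kJ/mol, giving 304 kJ/mol.
E(LS) − E(HS) = 304 − (0) = 304 kJ/mol.

304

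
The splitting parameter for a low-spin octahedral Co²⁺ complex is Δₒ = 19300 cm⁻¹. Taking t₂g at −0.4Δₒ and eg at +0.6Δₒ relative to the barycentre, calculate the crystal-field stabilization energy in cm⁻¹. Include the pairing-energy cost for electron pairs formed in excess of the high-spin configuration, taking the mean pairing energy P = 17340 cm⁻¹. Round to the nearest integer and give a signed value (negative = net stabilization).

-17400

Co is in group 9, so Co²⁺ is d⁷ (9 − 2 = 7).
Configuration: t₂g⁶ eg¹.
Orbital CFSE = 6(-0.4) + 1(0.6) = -1.8Δₒ = -1.8 × 19300 = -34740 cm⁻¹.
Pairing penalty: 3 pairs vs 2 in the high-spin reference → 1 extra × P = 17340 cm⁻¹.
Combining: -34740 + 17340 = -17400 cm⁻¹.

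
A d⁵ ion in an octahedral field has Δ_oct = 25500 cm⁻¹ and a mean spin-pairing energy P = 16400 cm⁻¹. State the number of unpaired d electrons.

1

Since Δ_oct = 25500 cm⁻¹ > P = 16400 cm⁻¹, the complex adopts the low-spin configuration.
Configuration: t₂g⁵ eg⁰.
Unpaired electrons: 1.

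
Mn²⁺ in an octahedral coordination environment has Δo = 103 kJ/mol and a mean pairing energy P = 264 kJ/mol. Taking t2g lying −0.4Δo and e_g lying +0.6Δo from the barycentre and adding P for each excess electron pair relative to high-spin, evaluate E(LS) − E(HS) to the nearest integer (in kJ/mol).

322

Mn sits in group 7; removing 2 electrons leaves Mn²⁺ with 7 − 2 = 5 d electrons.
High-spin: t2g^3 e_g^2, CFSE = 0.0Δo = 0 kJ/mol.
Low-spin: t2g^5 e_g^0, orbital CFSE = -2.0Δo = -206 kJ/mol; plus 2 excess pairs × P = +528 kJ/mol; total 322 kJ/mol.
Thus E(LS) − E(HS) = 322 kJ/mol.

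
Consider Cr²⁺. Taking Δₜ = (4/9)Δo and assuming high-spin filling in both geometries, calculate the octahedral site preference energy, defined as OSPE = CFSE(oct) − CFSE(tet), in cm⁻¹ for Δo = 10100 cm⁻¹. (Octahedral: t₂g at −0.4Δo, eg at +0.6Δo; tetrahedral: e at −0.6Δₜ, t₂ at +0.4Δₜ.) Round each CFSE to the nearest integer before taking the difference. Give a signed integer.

-4264

Cr sits in group 6; removing 2 electrons leaves Cr²⁺ with 6 − 2 = 4 d electrons.
In an octahedral site d⁴ (HS) is t2g^3 e_g^1, giving CFSE(oct) = -0.6Δo = -6060 cm⁻¹.
In a tetrahedral site the filling is e^2 t2^2: CFSE(tet) = -0.4Δₜ = -0.4 × (4/9)(10100) = -1796 cm⁻¹.
OSPE = CFSE(oct) − CFSE(tet) = -6060 − (-1796) = -4264 cm⁻¹.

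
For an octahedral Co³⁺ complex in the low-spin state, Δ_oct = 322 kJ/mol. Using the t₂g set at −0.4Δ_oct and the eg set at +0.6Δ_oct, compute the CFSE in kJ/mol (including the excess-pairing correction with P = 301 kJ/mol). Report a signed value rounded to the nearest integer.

Co is in group 9, so Co³⁺ is d⁶ (9 − 3 = 6).
Electron filling gives t₂g⁶ eg⁰.
The orbital stabilization is -2.4Δ_oct = -2.4 × 322 = -773 kJ/mol.
Pairing penalty: 3 pairs vs 1 in the high-spin reference → 2 extra × P = 602 kJ/mol.
Overall CFSE = -773 + 602 = -171 kJ/mol.

-171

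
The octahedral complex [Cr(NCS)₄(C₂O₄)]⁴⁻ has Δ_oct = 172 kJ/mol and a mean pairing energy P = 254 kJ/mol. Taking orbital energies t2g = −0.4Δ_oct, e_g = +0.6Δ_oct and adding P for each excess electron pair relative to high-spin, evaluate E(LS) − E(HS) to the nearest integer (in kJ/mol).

Ligand charges: 4×(-1) from NCS⁻ and 1×(-2) from C₂O₄²⁻ sum to -6; with overall charge -4, Cr is +2.
Cr is in group 6, so Cr²⁺ is d⁴ (6 − 2 = 4).
High-spin: t2g^3 e_g^1, CFSE = -0.6Δ_oct = -103 kJ/mol.
For low-spin the configuration is t2g^4 e_g^0: orbital energy -1.6 × 172 = -275 kJ/mol, and 1 additional pair relative to high-spin adds 254 kJ/mol, giving -21 kJ/mol.
Thus E(LS) − E(HS) = 82 kJ/mol.

82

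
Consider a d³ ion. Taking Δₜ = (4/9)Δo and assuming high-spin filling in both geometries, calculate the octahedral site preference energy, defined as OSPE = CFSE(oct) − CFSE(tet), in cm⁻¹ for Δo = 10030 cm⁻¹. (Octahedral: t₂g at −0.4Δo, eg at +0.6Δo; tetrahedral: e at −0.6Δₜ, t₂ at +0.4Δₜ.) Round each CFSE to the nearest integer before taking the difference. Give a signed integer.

Octahedral high-spin t₂g³ eg⁰: CFSE = -1.2 × 10030 = -12036 cm⁻¹.
Tetrahedral e² t₂¹ gives -0.8Δₜ = -0.8 × (4/9) × 10030 = -3566 cm⁻¹.
OSPE = -12036 − (-3566) = -8470 cm⁻¹.

-8470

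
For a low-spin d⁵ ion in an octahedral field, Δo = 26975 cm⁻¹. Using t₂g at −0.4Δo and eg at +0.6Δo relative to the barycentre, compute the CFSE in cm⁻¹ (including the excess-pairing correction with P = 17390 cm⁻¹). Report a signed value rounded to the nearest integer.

-19170

The d⁵ electrons fill as t₂g⁵ eg⁰.
CFSE(orbital) = 5×(-0.4Δo) + 0×(0.6Δo) = -2.0Δo; with Δo = 26975 cm⁻¹ that is -53950 cm⁻¹.
Pairing penalty: 2 pairs vs 0 in the high-spin reference → 2 extra × P = 34780 cm⁻¹.
Combining: -53950 + 34780 = -19170 cm⁻¹.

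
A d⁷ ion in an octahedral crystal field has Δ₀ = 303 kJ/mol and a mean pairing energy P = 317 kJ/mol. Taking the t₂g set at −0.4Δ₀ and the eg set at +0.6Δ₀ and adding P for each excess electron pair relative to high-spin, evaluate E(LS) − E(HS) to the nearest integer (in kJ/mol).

14

In the high-spin limit (t₂g⁵ eg²) the orbital term is -0.8Δ₀ = -242 kJ/mol, with no excess pairing.
Low-spin t₂g⁶ eg¹ gives -1.8Δ₀ = -545 kJ/mol, but forming 1 extra pair costs 1P = 317 kJ/mol, so E(LS) = -545 + 317 = -228 kJ/mol.
The difference is -228 − (-242) = 14 kJ/mol, so high-spin lies lower.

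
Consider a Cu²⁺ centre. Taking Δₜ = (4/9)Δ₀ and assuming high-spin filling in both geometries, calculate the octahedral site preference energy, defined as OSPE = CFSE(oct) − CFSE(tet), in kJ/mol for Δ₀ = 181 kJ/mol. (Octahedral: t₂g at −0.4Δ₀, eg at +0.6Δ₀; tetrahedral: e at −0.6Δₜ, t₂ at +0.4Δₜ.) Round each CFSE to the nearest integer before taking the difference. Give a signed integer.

-77

Cu is in group 11, so Cu²⁺ is d⁹ (11 − 2 = 9).
In an octahedral site d⁹ (HS) is t2g^6 e_g^3, giving CFSE(oct) = -0.6Δ₀ = -109 kJ/mol.
Tetrahedral e^4 t2^5 gives -0.4Δₜ = -0.4 × (4/9) × 181 = -32 kJ/mol.
Subtracting, OSPE = -109 − (-32) = -77 kJ/mol.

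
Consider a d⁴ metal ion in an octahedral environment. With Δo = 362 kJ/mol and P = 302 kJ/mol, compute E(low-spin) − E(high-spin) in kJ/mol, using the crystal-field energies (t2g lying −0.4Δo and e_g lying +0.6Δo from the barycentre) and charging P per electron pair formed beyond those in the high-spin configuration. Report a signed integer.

High-spin: t2g^3 e_g^1, CFSE = -0.6Δo = -217 kJ/mol.
Low-spin: t2g^4 e_g^0, orbital CFSE = -1.6Δo = -579 kJ/mol; plus 1 excess pair × P = +302 kJ/mol; total -277 kJ/mol.
E(LS) − E(HS) = -277 − (-217) = -60 kJ/mol.

-60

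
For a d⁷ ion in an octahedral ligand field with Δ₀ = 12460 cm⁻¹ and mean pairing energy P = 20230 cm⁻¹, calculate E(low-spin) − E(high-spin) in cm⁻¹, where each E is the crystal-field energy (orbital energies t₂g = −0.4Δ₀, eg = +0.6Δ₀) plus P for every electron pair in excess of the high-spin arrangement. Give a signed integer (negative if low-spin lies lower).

7770

High-spin d⁷ fills as t₂g⁵ eg² with CFSE 5(−0.4) + 2(+0.6) = -0.8Δ₀ = -9968 cm⁻¹.
For low-spin the configuration is t₂g⁶ eg¹: orbital energy -1.8 × 12460 = -22428 cm⁻¹, and 1 additional pair relative to high-spin adds 20230 cm⁻¹, giving -2198 cm⁻¹.
The difference is -2198 − (-9968) = 7770 cm⁻¹, so high-spin lies lower.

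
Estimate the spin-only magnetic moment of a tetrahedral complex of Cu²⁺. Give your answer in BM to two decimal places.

1.73 BM

Cu²⁺: group 11, so d-count = 11 − 2 = 9.
With tetrahedral geometry the complex is necessarily high-spin.
Configuration: e⁴ t₂⁵ → 1 unpaired electron.
μ(spin-only) = √[1(1+2)] = √3 ≈ 1.73 BM.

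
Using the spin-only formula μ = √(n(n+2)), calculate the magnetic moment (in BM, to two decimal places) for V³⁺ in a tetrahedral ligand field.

2.83 BM

V is in group 5, so V³⁺ is d² (5 − 3 = 2).
Tetrahedral fields are weak (Δₜ ≈ 4/9 Δₒ), so electrons fill high-spin.
Configuration: e^2 t2^0 → 2 unpaired electrons.
μ(spin-only) = √[2(2+2)] = √8 ≈ 2.83 BM.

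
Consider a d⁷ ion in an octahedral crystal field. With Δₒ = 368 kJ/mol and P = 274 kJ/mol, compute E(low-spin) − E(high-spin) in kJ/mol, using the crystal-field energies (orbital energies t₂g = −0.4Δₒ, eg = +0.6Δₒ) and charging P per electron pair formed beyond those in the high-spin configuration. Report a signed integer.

-94

High-spin d⁷ fills as t₂g⁵ eg² with CFSE 5(−0.4) + 2(+0.6) = -0.8Δₒ = -294 kJ/mol.
Low-spin: t₂g⁶ eg¹, orbital CFSE = -1.8Δₒ = -662 kJ/mol; plus 1 excess pair × P = +274 kJ/mol; total -388 kJ/mol.
Thus E(LS) − E(HS) = -94 kJ/mol.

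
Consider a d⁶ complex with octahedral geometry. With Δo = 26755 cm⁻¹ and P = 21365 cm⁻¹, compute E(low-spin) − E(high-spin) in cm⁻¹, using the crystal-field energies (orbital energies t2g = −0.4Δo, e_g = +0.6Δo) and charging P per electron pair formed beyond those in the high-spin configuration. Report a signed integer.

In the high-spin limit (t2g^4 e_g^2) the orbital term is -0.4Δo = -10702 cm⁻¹, with no excess pairing.
For low-spin the configuration is t2g^6 e_g^0: orbital energy -2.4 × 26755 = -64212 cm⁻¹, and 2 additional pairs relative to high-spin add 42730 cm⁻¹, giving -21482 cm⁻¹.
Thus E(LS) − E(HS) = -10780 cm⁻¹.

-10780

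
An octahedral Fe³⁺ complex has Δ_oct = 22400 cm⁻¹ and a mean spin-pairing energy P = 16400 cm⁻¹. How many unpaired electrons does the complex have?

Fe is in group 8, so Fe³⁺ is d⁵ (8 − 3 = 5).
With Δ_oct > P the complex is low-spin.
Configuration: t₂g⁵ eg⁰.
Unpaired electrons: 1.

1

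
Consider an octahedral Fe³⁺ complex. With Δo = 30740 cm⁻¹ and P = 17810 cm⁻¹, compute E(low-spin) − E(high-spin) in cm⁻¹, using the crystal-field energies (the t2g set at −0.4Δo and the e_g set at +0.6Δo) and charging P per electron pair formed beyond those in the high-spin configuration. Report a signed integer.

Group 8 minus oxidation state +3 gives a d⁵ configuration for Fe³⁺.
High-spin: t2g^3 e_g^2, CFSE = 0.0Δo = 0 cm⁻¹.
Low-spin t2g^5 e_g^0 gives -2.0Δo = -61480 cm⁻¹, but forming 2 extra pairs costs 2P = 35620 cm⁻¹, so E(LS) = -61480 + 35620 = -25860 cm⁻¹.
E(LS) − E(HS) = -25860 − (0) = -25860 cm⁻¹.

-25860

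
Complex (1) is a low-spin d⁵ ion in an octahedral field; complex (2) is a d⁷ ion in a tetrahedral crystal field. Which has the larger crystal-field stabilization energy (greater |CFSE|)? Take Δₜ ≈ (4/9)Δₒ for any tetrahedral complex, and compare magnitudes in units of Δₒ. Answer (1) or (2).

(1): t2g^5 e_g^0, CFSE = -2.0Δₒ.
(2): Tetrahedral fields are weak (Δₜ ≈ 4/9 Δₒ), so electrons fill high-spin; e⁴ t₂³, CFSE = -1.2Δₜ ≈ -0.53Δₒ.
So (1) has the larger |CFSE|.

(1)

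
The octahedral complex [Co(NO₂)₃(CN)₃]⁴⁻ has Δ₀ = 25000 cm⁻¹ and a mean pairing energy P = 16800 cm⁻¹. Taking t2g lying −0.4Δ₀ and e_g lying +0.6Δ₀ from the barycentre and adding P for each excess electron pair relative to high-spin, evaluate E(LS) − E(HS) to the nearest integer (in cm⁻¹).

-8200

Ligand charges: 3×(-1) from NO₂⁻ and 3×(-1) from CN⁻ sum to -6; with overall charge -4, Co is +2.
Group 9 minus oxidation state +2 gives a d⁷ configuration for Co²⁺.
High-spin: t2g^5 e_g^2, CFSE = -0.8Δ₀ = -20000 cm⁻¹.
Low-spin t2g^6 e_g^1 gives -1.8Δ₀ = -45000 cm⁻¹, but forming 1 extra pair costs 1P = 16800 cm⁻¹, so E(LS) = -45000 + 16800 = -28200 cm⁻¹.
E(LS) − E(HS) = -28200 − (-20000) = -8200 cm⁻¹.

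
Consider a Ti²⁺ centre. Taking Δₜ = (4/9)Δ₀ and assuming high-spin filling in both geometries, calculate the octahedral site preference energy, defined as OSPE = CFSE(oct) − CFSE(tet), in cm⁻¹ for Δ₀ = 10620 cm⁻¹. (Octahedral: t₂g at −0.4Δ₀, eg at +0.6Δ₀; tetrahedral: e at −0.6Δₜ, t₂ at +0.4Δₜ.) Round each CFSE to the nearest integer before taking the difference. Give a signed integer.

Ti²⁺: group 4, so d-count = 4 − 2 = 2.
Octahedral (high-spin): t2g^2 e_g^0, CFSE = 2(−0.4) + 0(+0.6) = -0.8Δ₀ = -0.8 × 10620 = -8496 cm⁻¹.
Tetrahedral e^2 t2^0 gives -1.2Δₜ = -1.2 × (4/9) × 10620 = -5664 cm⁻¹.
OSPE = CFSE(oct) − CFSE(tet) = -8496 − (-5664) = -2832 cm⁻¹.

-2832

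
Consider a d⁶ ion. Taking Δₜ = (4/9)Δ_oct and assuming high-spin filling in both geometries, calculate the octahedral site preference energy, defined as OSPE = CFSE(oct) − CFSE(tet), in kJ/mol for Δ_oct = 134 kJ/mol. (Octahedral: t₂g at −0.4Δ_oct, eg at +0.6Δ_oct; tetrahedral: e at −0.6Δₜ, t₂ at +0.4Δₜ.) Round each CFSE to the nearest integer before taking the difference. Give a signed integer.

In an octahedral site d⁶ (HS) is t₂g⁴ eg², giving CFSE(oct) = -0.4Δ_oct = -54 kJ/mol.
Tetrahedral: e³ t₂³, CFSE = 3(−0.6) + 3(+0.4) = -0.6Δₜ = -0.6 × (4/9) × 134 = -36 kJ/mol.
OSPE = CFSE(oct) − CFSE(tet) = -54 − (-36) = -18 kJ/mol.

-18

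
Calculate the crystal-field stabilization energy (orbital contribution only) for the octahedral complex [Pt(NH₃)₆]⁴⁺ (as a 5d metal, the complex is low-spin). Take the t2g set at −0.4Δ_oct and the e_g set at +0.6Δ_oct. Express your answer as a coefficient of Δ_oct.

-2.4 Δ_oct

NH₃ is neutral, so the +4 overall charge sits on Pt: oxidation state +4.
Pt⁴⁺: group 10, so d-count = 10 − 4 = 6.
Configuration: t2g^6 e_g^0.
CFSE = 6(-0.4Δ_oct) + 0(0.6Δ_oct) = -2.4Δ_oct + 0.0Δ_oct = -2.4Δ_oct.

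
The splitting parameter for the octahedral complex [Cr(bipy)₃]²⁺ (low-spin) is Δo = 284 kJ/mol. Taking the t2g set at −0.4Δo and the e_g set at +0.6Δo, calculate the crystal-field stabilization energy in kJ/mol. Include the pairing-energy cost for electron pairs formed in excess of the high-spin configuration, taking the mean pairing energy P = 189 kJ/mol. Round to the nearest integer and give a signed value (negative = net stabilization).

bipy is neutral, so the +2 overall charge sits on Cr: oxidation state +2.
Cr is in group 6, so Cr²⁺ is d⁴ (6 − 2 = 4).
Configuration: t2g^4 e_g^0.
The orbital stabilization is -1.6Δo = -1.6 × 284 = -454 kJ/mol.
Relative to high-spin t2g^3 e_g^1 (0 paired), the low-spin configuration has 1 additional pair, contributing +1 × 189 = +189 kJ/mol.
Combining: -454 + 189 = -265 kJ/mol.

-265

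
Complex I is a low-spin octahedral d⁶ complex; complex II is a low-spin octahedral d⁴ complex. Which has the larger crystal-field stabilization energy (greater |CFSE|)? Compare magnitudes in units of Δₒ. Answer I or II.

I: t₂g⁶ eg⁰, CFSE = -2.4Δₒ.
II: t2g^4 e_g^0, CFSE = -1.6Δₒ.
So I has the larger |CFSE|.

I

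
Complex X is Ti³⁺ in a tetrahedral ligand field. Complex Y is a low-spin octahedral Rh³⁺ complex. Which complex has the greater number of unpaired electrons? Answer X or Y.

X

X: Ti³⁺: group 4, so d-count = 4 − 3 = 1; Tetrahedral splitting is small, so the complex is high-spin; e¹ t₂⁰ → 1 unpaired.
Y: Rh is in group 9, so Rh³⁺ is d⁶ (9 − 3 = 6); t2g^6 e_g^0 → 0 unpaired.
So X has more unpaired electrons.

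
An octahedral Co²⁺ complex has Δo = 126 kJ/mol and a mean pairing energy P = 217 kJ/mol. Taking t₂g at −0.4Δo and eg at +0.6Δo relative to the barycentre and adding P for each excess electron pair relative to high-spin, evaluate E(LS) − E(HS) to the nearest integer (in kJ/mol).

91

Co²⁺: group 9, so d-count = 9 − 2 = 7.
High-spin d⁷ fills as t₂g⁵ eg² with CFSE 5(−0.4) + 2(+0.6) = -0.8Δo = -101 kJ/mol.
Low-spin t₂g⁶ eg¹ gives -1.8Δo = -227 kJ/mol, but forming 1 extra pair costs 1P = 217 kJ/mol, so E(LS) = -227 + 217 = -10 kJ/mol.
Thus E(LS) − E(HS) = 91 kJ/mol.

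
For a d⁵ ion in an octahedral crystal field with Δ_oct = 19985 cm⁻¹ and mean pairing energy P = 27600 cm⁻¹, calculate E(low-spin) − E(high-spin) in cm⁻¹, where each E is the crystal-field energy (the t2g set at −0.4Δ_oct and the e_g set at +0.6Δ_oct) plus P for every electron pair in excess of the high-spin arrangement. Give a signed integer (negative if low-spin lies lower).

In the high-spin limit (t2g^3 e_g^2) the orbital term is 0.0Δ_oct = 0 cm⁻¹, with no excess pairing.
Low-spin: t2g^5 e_g^0, orbital CFSE = -2.0Δ_oct = -39970 cm⁻¹; plus 2 excess pairs × P = +55200 cm⁻¹; total 15230 cm⁻¹.
Thus E(LS) − E(HS) = 15230 cm⁻¹.

15230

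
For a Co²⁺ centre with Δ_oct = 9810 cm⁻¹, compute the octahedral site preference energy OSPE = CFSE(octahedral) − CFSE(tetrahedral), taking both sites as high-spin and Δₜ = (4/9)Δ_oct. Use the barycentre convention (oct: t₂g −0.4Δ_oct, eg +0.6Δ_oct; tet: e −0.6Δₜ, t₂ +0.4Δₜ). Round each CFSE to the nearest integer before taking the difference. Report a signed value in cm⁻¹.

-2616

Co²⁺: group 9, so d-count = 9 − 2 = 7.
Octahedral high-spin t₂g⁵ eg²: CFSE = -0.8 × 9810 = -7848 cm⁻¹.
Tetrahedral e⁴ t₂³ gives -1.2Δₜ = -1.2 × (4/9) × 9810 = -5232 cm⁻¹.
OSPE = -7848 − (-5232) = -2616 cm⁻¹.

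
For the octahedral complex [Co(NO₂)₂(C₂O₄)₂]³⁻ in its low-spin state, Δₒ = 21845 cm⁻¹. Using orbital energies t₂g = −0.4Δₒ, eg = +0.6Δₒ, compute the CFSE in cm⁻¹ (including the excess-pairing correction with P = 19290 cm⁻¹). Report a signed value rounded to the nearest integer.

Ligand charges: 2×(-1) from NO₂⁻ and 2×(-2) from C₂O₄²⁻ sum to -6; with overall charge -3, Co is +3.
Group 9 minus oxidation state +3 gives a d⁶ configuration for Co³⁺.
Configuration: t₂g⁶ eg⁰.
Orbital CFSE = 6(-0.4) + 0(0.6) = -2.4Δₒ = -2.4 × 21845 = -52428 cm⁻¹.
Pairing penalty: 3 pairs vs 1 in the high-spin reference → 2 extra × P = 38580 cm⁻¹.
Net CFSE = -52428 + 38580 = -13848 cm⁻¹.

-13848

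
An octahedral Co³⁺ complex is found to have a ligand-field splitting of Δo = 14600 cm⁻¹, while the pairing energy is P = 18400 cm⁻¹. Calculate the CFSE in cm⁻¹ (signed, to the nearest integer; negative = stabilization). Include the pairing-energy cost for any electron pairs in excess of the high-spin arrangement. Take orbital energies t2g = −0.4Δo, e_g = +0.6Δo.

-5840

Co is in group 9, so Co³⁺ is d⁶ (9 − 3 = 6).
Since Δo = 14600 cm⁻¹ < P = 18400 cm⁻¹, the complex adopts the high-spin configuration.
Filling d⁶ accordingly: t2g^4 e_g^2.
Orbital CFSE = -0.4Δo = -0.4 × 14600 = -5840 cm⁻¹.
High-spin has no excess pairs, so no pairing correction applies.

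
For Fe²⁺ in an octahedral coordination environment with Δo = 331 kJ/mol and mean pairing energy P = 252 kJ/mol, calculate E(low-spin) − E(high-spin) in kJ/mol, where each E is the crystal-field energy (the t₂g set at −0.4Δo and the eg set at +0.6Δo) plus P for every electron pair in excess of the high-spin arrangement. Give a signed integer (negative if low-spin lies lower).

-158

Fe sits in group 8; removing 2 electrons leaves Fe²⁺ with 8 − 2 = 6 d electrons.
High-spin: t₂g⁴ eg², CFSE = -0.4Δo = -132 kJ/mol.
Low-spin: t₂g⁶ eg⁰, orbital CFSE = -2.4Δo = -794 kJ/mol; plus 2 excess pairs × P = +504 kJ/mol; total -290 kJ/mol.
E(LS) − E(HS) = -290 − (-132) = -158 kJ/mol.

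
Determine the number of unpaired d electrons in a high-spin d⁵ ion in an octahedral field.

Configuration: t₂g³ eg², giving 5 unpaired electrons.

5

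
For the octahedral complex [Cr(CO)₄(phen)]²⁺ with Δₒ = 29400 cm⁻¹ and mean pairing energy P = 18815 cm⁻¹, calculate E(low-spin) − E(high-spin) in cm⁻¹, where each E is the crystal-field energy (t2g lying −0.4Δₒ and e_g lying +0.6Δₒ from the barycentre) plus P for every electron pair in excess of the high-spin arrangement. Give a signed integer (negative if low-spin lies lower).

-10585

Ligand charges: 4×(+0) from CO and 1×(+0) from phen sum to +0; with overall charge +2, Cr is +2.
Cr²⁺: group 6, so d-count = 6 − 2 = 4.
High-spin d⁴ fills as t2g^3 e_g^1 with CFSE 3(−0.4) + 1(+0.6) = -0.6Δₒ = -17640 cm⁻¹.
For low-spin the configuration is t2g^4 e_g^0: orbital energy -1.6 × 29400 = -47040 cm⁻¹, and 1 additional pair relative to high-spin adds 18815 cm⁻¹, giving -28225 cm⁻¹.
Thus E(LS) − E(HS) = -10585 cm⁻¹.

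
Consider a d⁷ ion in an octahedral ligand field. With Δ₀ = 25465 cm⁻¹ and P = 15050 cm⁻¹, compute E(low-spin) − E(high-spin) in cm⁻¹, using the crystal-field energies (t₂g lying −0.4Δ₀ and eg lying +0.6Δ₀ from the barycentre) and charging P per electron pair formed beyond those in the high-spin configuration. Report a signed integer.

-10415

High-spin: t₂g⁵ eg², CFSE = -0.8Δ₀ = -20372 cm⁻¹.
Low-spin: t₂g⁶ eg¹, orbital CFSE = -1.8Δ₀ = -45837 cm⁻¹; plus 1 excess pair × P = +15050 cm⁻¹; total -30787 cm⁻¹.
The difference is -30787 − (-20372) = -10415 cm⁻¹, so low-spin lies lower.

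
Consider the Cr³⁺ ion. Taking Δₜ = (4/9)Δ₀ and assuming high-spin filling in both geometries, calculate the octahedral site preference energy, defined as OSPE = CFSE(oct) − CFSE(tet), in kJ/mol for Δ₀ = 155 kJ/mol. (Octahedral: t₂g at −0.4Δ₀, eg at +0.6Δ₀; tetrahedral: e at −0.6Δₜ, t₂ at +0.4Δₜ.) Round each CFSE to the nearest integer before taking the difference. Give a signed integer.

Cr is in group 6, so Cr³⁺ is d³ (6 − 3 = 3).
Octahedral (high-spin): t2g^3 e_g^0, CFSE = 3(−0.4) + 0(+0.6) = -1.2Δ₀ = -1.2 × 155 = -186 kJ/mol.
Tetrahedral: e^2 t2^1, CFSE = 2(−0.6) + 1(+0.4) = -0.8Δₜ = -0.8 × (4/9) × 155 = -55 kJ/mol.
OSPE = -186 − (-55) = -131 kJ/mol.

-131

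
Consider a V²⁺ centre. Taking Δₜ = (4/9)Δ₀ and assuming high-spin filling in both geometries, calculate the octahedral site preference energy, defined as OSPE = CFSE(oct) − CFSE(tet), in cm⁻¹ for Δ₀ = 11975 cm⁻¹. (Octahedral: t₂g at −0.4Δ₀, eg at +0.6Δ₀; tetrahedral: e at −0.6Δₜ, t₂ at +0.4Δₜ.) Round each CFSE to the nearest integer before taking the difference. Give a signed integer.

-10112

Group 5 minus oxidation state +2 gives a d³ configuration for V²⁺.
In an octahedral site d³ (HS) is t2g^3 e_g^0, giving CFSE(oct) = -1.2Δ₀ = -14370 cm⁻¹.
Tetrahedral e^2 t2^1 gives -0.8Δₜ = -0.8 × (4/9) × 11975 = -4258 cm⁻¹.
Subtracting, OSPE = -14370 − (-4258) = -10112 cm⁻¹.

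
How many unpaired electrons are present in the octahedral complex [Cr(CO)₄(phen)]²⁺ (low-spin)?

Ligand charges: 4×(+0) from CO and 1×(+0) from phen sum to +0; with overall charge +2, Cr is +2.
Cr sits in group 6; removing 2 electrons leaves Cr²⁺ with 6 − 2 = 4 d electrons.
Configuration: t₂g⁴ eg⁰, giving 2 unpaired electrons.

2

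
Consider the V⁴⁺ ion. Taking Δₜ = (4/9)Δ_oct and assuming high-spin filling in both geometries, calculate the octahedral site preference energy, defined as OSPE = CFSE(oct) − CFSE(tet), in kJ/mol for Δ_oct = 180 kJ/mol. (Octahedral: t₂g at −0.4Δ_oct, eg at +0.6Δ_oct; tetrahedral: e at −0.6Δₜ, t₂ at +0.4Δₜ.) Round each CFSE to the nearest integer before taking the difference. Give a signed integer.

-24

V is in group 5, so V⁴⁺ is d¹ (5 − 4 = 1).
In an octahedral site d¹ (HS) is t2g^1 e_g^0, giving CFSE(oct) = -0.4Δ_oct = -72 kJ/mol.
In a tetrahedral site the filling is e^1 t2^0: CFSE(tet) = -0.6Δₜ = -0.6 × (4/9)(180) = -48 kJ/mol.
Subtracting, OSPE = -72 − (-48) = -24 kJ/mol.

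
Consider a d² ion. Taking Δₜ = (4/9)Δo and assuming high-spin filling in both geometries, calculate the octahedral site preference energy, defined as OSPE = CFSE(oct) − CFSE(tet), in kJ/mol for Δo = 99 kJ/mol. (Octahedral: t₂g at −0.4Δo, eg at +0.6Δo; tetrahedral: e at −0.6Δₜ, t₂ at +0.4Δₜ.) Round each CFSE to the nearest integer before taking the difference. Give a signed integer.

Octahedral (high-spin): t₂g² eg⁰, CFSE = 2(−0.4) + 0(+0.6) = -0.8Δo = -0.8 × 99 = -79 kJ/mol.
Tetrahedral: e² t₂⁰, CFSE = 2(−0.6) + 0(+0.4) = -1.2Δₜ = -1.2 × (4/9) × 99 = -53 kJ/mol.
OSPE = CFSE(oct) − CFSE(tet) = -79 − (-53) = -26 kJ/mol.

-26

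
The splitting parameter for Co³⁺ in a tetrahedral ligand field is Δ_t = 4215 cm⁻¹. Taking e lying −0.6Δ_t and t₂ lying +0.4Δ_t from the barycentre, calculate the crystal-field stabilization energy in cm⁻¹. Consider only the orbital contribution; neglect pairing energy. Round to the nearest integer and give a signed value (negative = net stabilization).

-2529

Co³⁺: group 9, so d-count = 9 − 3 = 6.
Tetrahedral fields are weak (Δₜ ≈ 4/9 Δₒ), so electrons fill high-spin.
Electron filling gives e³ t₂³.
Orbital CFSE = 3(-0.6) + 3(0.4) = -0.6Δ_t = -0.6 × 4215 = -2529 cm⁻¹.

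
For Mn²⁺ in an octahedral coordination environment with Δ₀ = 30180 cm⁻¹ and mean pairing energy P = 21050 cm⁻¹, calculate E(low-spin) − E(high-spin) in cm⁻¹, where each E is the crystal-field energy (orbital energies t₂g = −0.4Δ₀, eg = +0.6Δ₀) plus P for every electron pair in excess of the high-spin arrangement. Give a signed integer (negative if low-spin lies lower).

Mn²⁺: group 7, so d-count = 7 − 2 = 5.
High-spin: t₂g³ eg², CFSE = 0.0Δ₀ = 0 cm⁻¹.
Low-spin: t₂g⁵ eg⁰, orbital CFSE = -2.0Δ₀ = -60360 cm⁻¹; plus 2 excess pairs × P = +42100 cm⁻¹; total -18260 cm⁻¹.
Thus E(LS) − E(HS) = -18260 cm⁻¹.

-18260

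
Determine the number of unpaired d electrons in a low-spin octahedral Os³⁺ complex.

Group 8 minus oxidation state +3 gives a d⁵ configuration for Os³⁺.
Configuration: t₂g⁵ eg⁰, giving 1 unpaired electron.

1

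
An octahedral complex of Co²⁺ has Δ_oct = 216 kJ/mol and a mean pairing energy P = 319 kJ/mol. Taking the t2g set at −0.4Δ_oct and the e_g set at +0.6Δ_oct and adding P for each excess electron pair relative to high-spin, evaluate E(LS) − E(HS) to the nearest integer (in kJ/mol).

103

Co²⁺: group 9, so d-count = 9 − 2 = 7.
High-spin d⁷ fills as t2g^5 e_g^2 with CFSE 5(−0.4) + 2(+0.6) = -0.8Δ_oct = -173 kJ/mol.
Low-spin t2g^6 e_g^1 gives -1.8Δ_oct = -389 kJ/mol, but forming 1 extra pair costs 1P = 319 kJ/mol, so E(LS) = -389 + 319 = -70 kJ/mol.
The difference is -70 − (-173) = 103 kJ/mol, so high-spin lies lower.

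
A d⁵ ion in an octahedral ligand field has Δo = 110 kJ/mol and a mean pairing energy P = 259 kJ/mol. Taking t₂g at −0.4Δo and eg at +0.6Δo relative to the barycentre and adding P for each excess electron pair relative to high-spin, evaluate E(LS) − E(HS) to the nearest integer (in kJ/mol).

In the high-spin limit (t₂g³ eg²) the orbital term is 0.0Δo = 0 kJ/mol, with no excess pairing.
Low-spin: t₂g⁵ eg⁰, orbital CFSE = -2.0Δo = -220 kJ/mol; plus 2 excess pairs × P = +518 kJ/mol; total 298 kJ/mol.
Thus E(LS) − E(HS) = 298 kJ/mol.

298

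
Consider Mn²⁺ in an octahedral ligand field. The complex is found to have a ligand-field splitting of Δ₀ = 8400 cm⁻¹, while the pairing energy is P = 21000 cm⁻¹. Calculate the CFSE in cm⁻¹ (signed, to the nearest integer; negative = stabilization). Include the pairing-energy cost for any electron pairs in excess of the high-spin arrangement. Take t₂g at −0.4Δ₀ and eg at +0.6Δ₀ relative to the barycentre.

Mn²⁺: group 7, so d-count = 7 − 2 = 5.
Since Δ₀ = 8400 cm⁻¹ < P = 21000 cm⁻¹, the complex adopts the high-spin configuration.
Filling d⁵ accordingly: t₂g³ eg².
Orbital CFSE = 0.0Δ₀ = 0.0 × 8400 = 0 cm⁻¹.
High-spin has no excess pairs, so no pairing correction applies.

0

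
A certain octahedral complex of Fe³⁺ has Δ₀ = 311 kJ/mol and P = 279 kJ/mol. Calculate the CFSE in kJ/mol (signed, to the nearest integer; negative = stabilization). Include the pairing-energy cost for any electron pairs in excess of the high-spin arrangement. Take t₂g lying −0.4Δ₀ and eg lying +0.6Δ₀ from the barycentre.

-64

Fe sits in group 8; removing 3 electrons leaves Fe³⁺ with 8 − 3 = 5 d electrons.
Here Δ₀ > P (311 > 279), so the low-spin state is favoured.
That gives t₂g⁵ eg⁰.
Orbital CFSE = -2.0Δ₀ = -2.0 × 311 = -622 kJ/mol.
Excess pairs vs high-spin: 2 − 0 = 2; pairing cost = +558 kJ/mol.
Net CFSE = -622 + 558 = -64 kJ/mol.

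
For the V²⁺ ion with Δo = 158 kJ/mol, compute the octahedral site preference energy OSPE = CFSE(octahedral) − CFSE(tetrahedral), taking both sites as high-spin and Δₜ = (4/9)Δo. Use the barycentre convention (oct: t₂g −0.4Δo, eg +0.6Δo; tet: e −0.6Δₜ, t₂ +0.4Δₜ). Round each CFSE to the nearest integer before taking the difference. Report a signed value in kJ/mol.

V sits in group 5; removing 2 electrons leaves V²⁺ with 5 − 2 = 3 d electrons.
Octahedral (high-spin): t2g^3 e_g^0, CFSE = 3(−0.4) + 0(+0.6) = -1.2Δo = -1.2 × 158 = -190 kJ/mol.
In a tetrahedral site the filling is e^2 t2^1: CFSE(tet) = -0.8Δₜ = -0.8 × (4/9)(158) = -56 kJ/mol.
OSPE = -190 − (-56) = -134 kJ/mol.

-134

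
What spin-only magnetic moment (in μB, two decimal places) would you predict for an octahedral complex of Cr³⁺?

Cr sits in group 6; removing 3 electrons leaves Cr³⁺ with 6 − 3 = 3 d electrons.
Configuration: t₂g³ eg⁰ → 3 unpaired electrons.
μ(spin-only) = √[3(3+2)] = √15 ≈ 3.87 μB.

3.87 μB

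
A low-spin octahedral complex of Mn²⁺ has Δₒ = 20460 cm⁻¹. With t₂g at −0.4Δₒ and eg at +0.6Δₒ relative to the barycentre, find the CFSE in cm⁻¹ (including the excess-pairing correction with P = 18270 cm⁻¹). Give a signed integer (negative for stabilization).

-4380

Mn²⁺: group 7, so d-count = 7 − 2 = 5.
The d⁵ electrons fill as t₂g⁵ eg⁰.
Orbital CFSE = 5(-0.4) + 0(0.6) = -2.0Δₒ = -2.0 × 20460 = -40920 cm⁻¹.
Pairing penalty: 2 pairs vs 0 in the high-spin reference → 2 extra × P = 36540 cm⁻¹.
Net CFSE = -40920 + 36540 = -4380 cm⁻¹.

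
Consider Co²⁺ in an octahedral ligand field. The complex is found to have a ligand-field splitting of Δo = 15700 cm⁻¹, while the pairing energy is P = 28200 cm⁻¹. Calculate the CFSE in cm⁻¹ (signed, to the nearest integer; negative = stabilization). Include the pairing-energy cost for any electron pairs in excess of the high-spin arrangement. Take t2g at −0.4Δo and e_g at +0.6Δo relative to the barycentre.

Co is in group 9, so Co²⁺ is d⁷ (9 − 2 = 7).
Δo < P, so pairing is avoided: the ground state is high-spin.
That gives t2g^5 e_g^2.
Orbital CFSE = -0.8Δo = -0.8 × 15700 = -12560 cm⁻¹.
High-spin has no excess pairs, so no pairing correction applies.

-12560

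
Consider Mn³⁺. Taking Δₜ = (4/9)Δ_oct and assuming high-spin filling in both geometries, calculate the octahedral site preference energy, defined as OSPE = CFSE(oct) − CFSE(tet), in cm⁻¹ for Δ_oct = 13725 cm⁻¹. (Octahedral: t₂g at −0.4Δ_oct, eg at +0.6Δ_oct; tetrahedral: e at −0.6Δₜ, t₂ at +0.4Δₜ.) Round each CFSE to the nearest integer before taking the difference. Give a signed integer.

Mn sits in group 7; removing 3 electrons leaves Mn³⁺ with 7 − 3 = 4 d electrons.
In an octahedral site d⁴ (HS) is t2g^3 e_g^1, giving CFSE(oct) = -0.6Δ_oct = -8235 cm⁻¹.
Tetrahedral e^2 t2^2 gives -0.4Δₜ = -0.4 × (4/9) × 13725 = -2440 cm⁻¹.
OSPE = CFSE(oct) − CFSE(tet) = -8235 − (-2440) = -5795 cm⁻¹.

-5795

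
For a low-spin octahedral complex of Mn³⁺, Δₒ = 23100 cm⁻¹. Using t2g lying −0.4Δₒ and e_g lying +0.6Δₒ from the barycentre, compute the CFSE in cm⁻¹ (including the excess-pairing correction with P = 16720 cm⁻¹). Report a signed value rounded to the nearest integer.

Group 7 minus oxidation state +3 gives a d⁴ configuration for Mn³⁺.
The d⁴ electrons fill as t2g^4 e_g^0.
Orbital CFSE = 4(-0.4) + 0(0.6) = -1.6Δₒ = -1.6 × 23100 = -36960 cm⁻¹.
Pairing penalty: 1 pair vs 0 in the high-spin reference → 1 extra × P = 16720 cm⁻¹.
Combining: -36960 + 16720 = -20240 cm⁻¹.

-20240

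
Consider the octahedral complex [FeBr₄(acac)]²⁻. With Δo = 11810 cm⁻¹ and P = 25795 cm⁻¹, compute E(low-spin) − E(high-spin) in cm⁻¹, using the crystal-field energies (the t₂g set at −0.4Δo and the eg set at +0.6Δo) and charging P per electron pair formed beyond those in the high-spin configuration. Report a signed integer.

27970

Ligand charges: 4×(-1) from Br⁻ and 1×(-1) from acac⁻ sum to -5; with overall charge -2, Fe is +3.
Fe³⁺: group 8, so d-count = 8 − 3 = 5.
In the high-spin limit (t₂g³ eg²) the orbital term is 0.0Δo = 0 cm⁻¹, with no excess pairing.
Low-spin t₂g⁵ eg⁰ gives -2.0Δo = -23620 cm⁻¹, but forming 2 extra pairs costs 2P = 51590 cm⁻¹, so E(LS) = -23620 + 51590 = 27970 cm⁻¹.
E(LS) − E(HS) = 27970 − (0) = 27970 cm⁻¹.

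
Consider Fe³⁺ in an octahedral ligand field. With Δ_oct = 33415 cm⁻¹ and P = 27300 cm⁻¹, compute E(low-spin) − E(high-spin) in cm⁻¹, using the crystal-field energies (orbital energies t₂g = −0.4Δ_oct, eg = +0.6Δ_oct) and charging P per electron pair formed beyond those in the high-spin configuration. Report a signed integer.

Fe sits in group 8; removing 3 electrons leaves Fe³⁺ with 8 − 3 = 5 d electrons.
High-spin: t₂g³ eg², CFSE = 0.0Δ_oct = 0 cm⁻¹.
Low-spin: t₂g⁵ eg⁰, orbital CFSE = -2.0Δ_oct = -66830 cm⁻¹; plus 2 excess pairs × P = +54600 cm⁻¹; total -12230 cm⁻¹.
The difference is -12230 − (0) = -12230 cm⁻¹, so low-spin lies lower.

-12230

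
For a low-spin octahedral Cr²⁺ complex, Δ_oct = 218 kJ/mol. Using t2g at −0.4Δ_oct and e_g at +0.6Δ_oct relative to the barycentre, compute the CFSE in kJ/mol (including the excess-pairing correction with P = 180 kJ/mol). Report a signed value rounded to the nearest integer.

-169

Cr sits in group 6; removing 2 electrons leaves Cr²⁺ with 6 − 2 = 4 d electrons.
Configuration: t2g^4 e_g^0.
The orbital stabilization is -1.6Δ_oct = -1.6 × 218 = -349 kJ/mol.
High-spin d⁴ would be t2g^3 e_g^1 with 0 pairs; low-spin has 1, so 1 excess pair costs +1P = +180 kJ/mol.
Net CFSE = -349 + 180 = -169 kJ/mol.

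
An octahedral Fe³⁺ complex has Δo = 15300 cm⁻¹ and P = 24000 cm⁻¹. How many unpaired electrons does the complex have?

5

Fe is in group 8, so Fe³⁺ is d⁵ (8 − 3 = 5).
Here Δo < P (15300 < 24000), so the high-spin state is favoured.
That gives t2g^3 e_g^2.
Unpaired electrons: 5.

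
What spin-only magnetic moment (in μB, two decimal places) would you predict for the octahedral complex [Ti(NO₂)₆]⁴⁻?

2.83 μB

Each NO₂⁻ contributes -1; 6 × (-1) = -6. With overall charge -4, Ti is in the +2 oxidation state.
Group 4 minus oxidation state +2 gives a d² configuration for Ti²⁺.
Configuration: t₂g² eg⁰ → 2 unpaired electrons.
μ(spin-only) = √[2(2+2)] = √8 ≈ 2.83 μB.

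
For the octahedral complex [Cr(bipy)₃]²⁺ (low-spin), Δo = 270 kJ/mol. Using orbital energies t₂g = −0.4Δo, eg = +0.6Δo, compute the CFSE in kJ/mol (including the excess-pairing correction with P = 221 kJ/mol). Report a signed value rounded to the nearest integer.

-211

bipy is neutral, so the +2 overall charge sits on Cr: oxidation state +2.
Cr sits in group 6; removing 2 electrons leaves Cr²⁺ with 6 − 2 = 4 d electrons.
The d⁴ electrons fill as t₂g⁴ eg⁰.
CFSE(orbital) = 4×(-0.4Δo) + 0×(0.6Δo) = -1.6Δo; with Δo = 270 kJ/mol that is -432 kJ/mol.
High-spin d⁴ would be t₂g³ eg¹ with 0 pairs; low-spin has 1, so 1 excess pair costs +1P = +221 kJ/mol.
Combining: -432 + 221 = -211 kJ/mol.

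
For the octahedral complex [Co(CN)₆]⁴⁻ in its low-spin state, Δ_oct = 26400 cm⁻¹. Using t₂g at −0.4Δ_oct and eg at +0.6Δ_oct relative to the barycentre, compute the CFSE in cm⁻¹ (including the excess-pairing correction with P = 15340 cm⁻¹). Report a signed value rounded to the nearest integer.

-32180

Each CN⁻ contributes -1; 6 × (-1) = -6. With overall charge -4, Co is in the +2 oxidation state.
Co²⁺: group 9, so d-count = 9 − 2 = 7.
Configuration: t₂g⁶ eg¹.
The orbital stabilization is -1.8Δ_oct = -1.8 × 26400 = -47520 cm⁻¹.
High-spin d⁷ would be t₂g⁵ eg² with 2 pairs; low-spin has 3, so 1 excess pair costs +1P = +15340 cm⁻¹.
Overall CFSE = -47520 + 15340 = -32180 cm⁻¹.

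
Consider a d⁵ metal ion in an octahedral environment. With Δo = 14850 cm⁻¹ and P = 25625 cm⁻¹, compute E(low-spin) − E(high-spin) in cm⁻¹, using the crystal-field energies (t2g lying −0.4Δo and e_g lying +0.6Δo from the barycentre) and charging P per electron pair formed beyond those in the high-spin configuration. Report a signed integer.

High-spin: t2g^3 e_g^2, CFSE = 0.0Δo = 0 cm⁻¹.
For low-spin the configuration is t2g^5 e_g^0: orbital energy -2.0 × 14850 = -29700 cm⁻¹, and 2 additional pairs relative to high-spin add 51250 cm⁻¹, giving 21550 cm⁻¹.
The difference is 21550 − (0) = 21550 cm⁻¹, so high-spin lies lower.

21550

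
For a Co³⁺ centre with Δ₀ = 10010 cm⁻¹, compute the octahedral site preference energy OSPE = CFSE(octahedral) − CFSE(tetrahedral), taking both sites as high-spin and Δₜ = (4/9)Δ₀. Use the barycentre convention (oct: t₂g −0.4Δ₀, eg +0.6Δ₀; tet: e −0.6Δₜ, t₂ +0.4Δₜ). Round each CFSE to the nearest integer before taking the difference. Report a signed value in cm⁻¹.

Co sits in group 9; removing 3 electrons leaves Co³⁺ with 9 − 3 = 6 d electrons.
Octahedral high-spin t2g^4 e_g^2: CFSE = -0.4 × 10010 = -4004 cm⁻¹.
In a tetrahedral site the filling is e^3 t2^3: CFSE(tet) = -0.6Δₜ = -0.6 × (4/9)(10010) = -2669 cm⁻¹.
Subtracting, OSPE = -4004 − (-2669) = -1335 cm⁻¹.

-1335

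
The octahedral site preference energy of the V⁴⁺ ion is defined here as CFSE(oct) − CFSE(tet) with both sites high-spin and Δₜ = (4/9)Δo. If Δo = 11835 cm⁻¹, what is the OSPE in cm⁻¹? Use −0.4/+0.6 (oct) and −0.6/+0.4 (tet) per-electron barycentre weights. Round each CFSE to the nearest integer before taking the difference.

-1578

V⁴⁺: group 5, so d-count = 5 − 4 = 1.
Octahedral high-spin t₂g¹ eg⁰: CFSE = -0.4 × 11835 = -4734 cm⁻¹.
In a tetrahedral site the filling is e¹ t₂⁰: CFSE(tet) = -0.6Δₜ = -0.6 × (4/9)(11835) = -3156 cm⁻¹.
Subtracting, OSPE = -4734 − (-3156) = -1578 cm⁻¹.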